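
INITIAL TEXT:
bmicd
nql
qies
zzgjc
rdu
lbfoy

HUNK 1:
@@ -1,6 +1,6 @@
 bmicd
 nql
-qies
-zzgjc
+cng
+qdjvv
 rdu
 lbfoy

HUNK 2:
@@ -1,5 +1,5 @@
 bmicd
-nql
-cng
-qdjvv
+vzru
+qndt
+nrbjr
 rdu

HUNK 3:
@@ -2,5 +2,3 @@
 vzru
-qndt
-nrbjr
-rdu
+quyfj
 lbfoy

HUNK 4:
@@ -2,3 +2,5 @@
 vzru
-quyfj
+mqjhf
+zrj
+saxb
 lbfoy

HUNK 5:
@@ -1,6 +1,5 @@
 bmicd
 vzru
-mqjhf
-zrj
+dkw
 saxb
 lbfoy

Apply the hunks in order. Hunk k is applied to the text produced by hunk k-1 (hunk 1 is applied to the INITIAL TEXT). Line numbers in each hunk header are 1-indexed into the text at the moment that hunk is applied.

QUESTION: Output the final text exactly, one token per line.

Answer: bmicd
vzru
dkw
saxb
lbfoy

Derivation:
Hunk 1: at line 1 remove [qies,zzgjc] add [cng,qdjvv] -> 6 lines: bmicd nql cng qdjvv rdu lbfoy
Hunk 2: at line 1 remove [nql,cng,qdjvv] add [vzru,qndt,nrbjr] -> 6 lines: bmicd vzru qndt nrbjr rdu lbfoy
Hunk 3: at line 2 remove [qndt,nrbjr,rdu] add [quyfj] -> 4 lines: bmicd vzru quyfj lbfoy
Hunk 4: at line 2 remove [quyfj] add [mqjhf,zrj,saxb] -> 6 lines: bmicd vzru mqjhf zrj saxb lbfoy
Hunk 5: at line 1 remove [mqjhf,zrj] add [dkw] -> 5 lines: bmicd vzru dkw saxb lbfoy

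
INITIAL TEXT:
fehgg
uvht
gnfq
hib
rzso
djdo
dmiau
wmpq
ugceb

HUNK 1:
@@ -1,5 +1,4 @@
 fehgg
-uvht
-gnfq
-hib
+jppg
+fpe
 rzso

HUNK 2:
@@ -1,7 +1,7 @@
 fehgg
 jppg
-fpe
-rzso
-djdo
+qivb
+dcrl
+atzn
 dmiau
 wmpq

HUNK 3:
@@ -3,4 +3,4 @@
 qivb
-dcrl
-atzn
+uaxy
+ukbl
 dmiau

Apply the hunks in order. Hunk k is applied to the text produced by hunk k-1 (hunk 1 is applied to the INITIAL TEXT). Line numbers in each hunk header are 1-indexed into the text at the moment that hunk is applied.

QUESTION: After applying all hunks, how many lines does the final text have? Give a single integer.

Answer: 8

Derivation:
Hunk 1: at line 1 remove [uvht,gnfq,hib] add [jppg,fpe] -> 8 lines: fehgg jppg fpe rzso djdo dmiau wmpq ugceb
Hunk 2: at line 1 remove [fpe,rzso,djdo] add [qivb,dcrl,atzn] -> 8 lines: fehgg jppg qivb dcrl atzn dmiau wmpq ugceb
Hunk 3: at line 3 remove [dcrl,atzn] add [uaxy,ukbl] -> 8 lines: fehgg jppg qivb uaxy ukbl dmiau wmpq ugceb
Final line count: 8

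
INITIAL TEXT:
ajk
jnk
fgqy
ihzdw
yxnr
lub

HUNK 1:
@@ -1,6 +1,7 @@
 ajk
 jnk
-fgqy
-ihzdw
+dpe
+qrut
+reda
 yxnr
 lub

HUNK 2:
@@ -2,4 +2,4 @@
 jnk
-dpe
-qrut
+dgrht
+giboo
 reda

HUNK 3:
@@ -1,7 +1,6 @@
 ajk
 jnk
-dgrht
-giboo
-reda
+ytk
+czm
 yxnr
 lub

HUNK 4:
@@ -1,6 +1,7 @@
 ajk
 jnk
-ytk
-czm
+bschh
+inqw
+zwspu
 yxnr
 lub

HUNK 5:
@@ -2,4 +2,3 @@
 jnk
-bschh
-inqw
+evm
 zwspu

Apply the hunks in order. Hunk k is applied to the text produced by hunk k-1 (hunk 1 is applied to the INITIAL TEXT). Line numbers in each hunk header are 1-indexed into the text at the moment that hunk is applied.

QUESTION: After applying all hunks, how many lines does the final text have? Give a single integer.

Answer: 6

Derivation:
Hunk 1: at line 1 remove [fgqy,ihzdw] add [dpe,qrut,reda] -> 7 lines: ajk jnk dpe qrut reda yxnr lub
Hunk 2: at line 2 remove [dpe,qrut] add [dgrht,giboo] -> 7 lines: ajk jnk dgrht giboo reda yxnr lub
Hunk 3: at line 1 remove [dgrht,giboo,reda] add [ytk,czm] -> 6 lines: ajk jnk ytk czm yxnr lub
Hunk 4: at line 1 remove [ytk,czm] add [bschh,inqw,zwspu] -> 7 lines: ajk jnk bschh inqw zwspu yxnr lub
Hunk 5: at line 2 remove [bschh,inqw] add [evm] -> 6 lines: ajk jnk evm zwspu yxnr lub
Final line count: 6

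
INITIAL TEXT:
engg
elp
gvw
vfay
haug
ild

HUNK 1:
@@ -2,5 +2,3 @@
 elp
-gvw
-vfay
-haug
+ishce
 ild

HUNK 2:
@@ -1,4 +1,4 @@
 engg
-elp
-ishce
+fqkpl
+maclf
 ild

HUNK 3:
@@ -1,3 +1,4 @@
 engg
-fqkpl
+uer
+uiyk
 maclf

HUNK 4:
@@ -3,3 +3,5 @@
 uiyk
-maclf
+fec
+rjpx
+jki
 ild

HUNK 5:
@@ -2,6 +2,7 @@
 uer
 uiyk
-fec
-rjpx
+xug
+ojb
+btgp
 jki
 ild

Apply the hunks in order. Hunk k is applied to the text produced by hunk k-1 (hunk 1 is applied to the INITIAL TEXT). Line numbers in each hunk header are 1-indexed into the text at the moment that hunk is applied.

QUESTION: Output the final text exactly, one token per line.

Answer: engg
uer
uiyk
xug
ojb
btgp
jki
ild

Derivation:
Hunk 1: at line 2 remove [gvw,vfay,haug] add [ishce] -> 4 lines: engg elp ishce ild
Hunk 2: at line 1 remove [elp,ishce] add [fqkpl,maclf] -> 4 lines: engg fqkpl maclf ild
Hunk 3: at line 1 remove [fqkpl] add [uer,uiyk] -> 5 lines: engg uer uiyk maclf ild
Hunk 4: at line 3 remove [maclf] add [fec,rjpx,jki] -> 7 lines: engg uer uiyk fec rjpx jki ild
Hunk 5: at line 2 remove [fec,rjpx] add [xug,ojb,btgp] -> 8 lines: engg uer uiyk xug ojb btgp jki ild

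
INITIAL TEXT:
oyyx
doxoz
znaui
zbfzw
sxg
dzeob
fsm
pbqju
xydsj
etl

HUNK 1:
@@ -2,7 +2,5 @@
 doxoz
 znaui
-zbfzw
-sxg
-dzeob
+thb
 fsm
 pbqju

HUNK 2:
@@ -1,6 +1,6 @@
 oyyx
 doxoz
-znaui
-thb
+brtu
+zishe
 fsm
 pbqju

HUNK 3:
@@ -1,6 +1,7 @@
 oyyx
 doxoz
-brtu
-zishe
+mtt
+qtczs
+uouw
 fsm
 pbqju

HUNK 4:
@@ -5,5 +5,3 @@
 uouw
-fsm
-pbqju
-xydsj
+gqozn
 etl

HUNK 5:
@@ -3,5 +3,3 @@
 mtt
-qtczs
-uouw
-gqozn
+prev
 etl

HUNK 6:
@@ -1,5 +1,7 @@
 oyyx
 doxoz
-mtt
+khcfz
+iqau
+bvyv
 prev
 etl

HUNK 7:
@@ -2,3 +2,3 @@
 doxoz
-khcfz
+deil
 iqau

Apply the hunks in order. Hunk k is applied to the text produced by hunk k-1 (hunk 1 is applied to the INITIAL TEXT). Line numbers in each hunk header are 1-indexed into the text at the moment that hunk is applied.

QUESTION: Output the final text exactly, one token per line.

Answer: oyyx
doxoz
deil
iqau
bvyv
prev
etl

Derivation:
Hunk 1: at line 2 remove [zbfzw,sxg,dzeob] add [thb] -> 8 lines: oyyx doxoz znaui thb fsm pbqju xydsj etl
Hunk 2: at line 1 remove [znaui,thb] add [brtu,zishe] -> 8 lines: oyyx doxoz brtu zishe fsm pbqju xydsj etl
Hunk 3: at line 1 remove [brtu,zishe] add [mtt,qtczs,uouw] -> 9 lines: oyyx doxoz mtt qtczs uouw fsm pbqju xydsj etl
Hunk 4: at line 5 remove [fsm,pbqju,xydsj] add [gqozn] -> 7 lines: oyyx doxoz mtt qtczs uouw gqozn etl
Hunk 5: at line 3 remove [qtczs,uouw,gqozn] add [prev] -> 5 lines: oyyx doxoz mtt prev etl
Hunk 6: at line 1 remove [mtt] add [khcfz,iqau,bvyv] -> 7 lines: oyyx doxoz khcfz iqau bvyv prev etl
Hunk 7: at line 2 remove [khcfz] add [deil] -> 7 lines: oyyx doxoz deil iqau bvyv prev etl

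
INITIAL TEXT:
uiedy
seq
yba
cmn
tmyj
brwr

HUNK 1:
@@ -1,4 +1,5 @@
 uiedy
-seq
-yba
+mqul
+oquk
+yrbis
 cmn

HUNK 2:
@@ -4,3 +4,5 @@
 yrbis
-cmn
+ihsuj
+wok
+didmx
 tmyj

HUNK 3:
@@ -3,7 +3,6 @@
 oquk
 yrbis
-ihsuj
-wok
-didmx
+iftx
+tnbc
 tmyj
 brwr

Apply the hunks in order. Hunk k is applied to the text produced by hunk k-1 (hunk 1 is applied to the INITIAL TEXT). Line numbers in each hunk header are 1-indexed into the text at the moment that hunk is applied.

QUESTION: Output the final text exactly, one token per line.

Answer: uiedy
mqul
oquk
yrbis
iftx
tnbc
tmyj
brwr

Derivation:
Hunk 1: at line 1 remove [seq,yba] add [mqul,oquk,yrbis] -> 7 lines: uiedy mqul oquk yrbis cmn tmyj brwr
Hunk 2: at line 4 remove [cmn] add [ihsuj,wok,didmx] -> 9 lines: uiedy mqul oquk yrbis ihsuj wok didmx tmyj brwr
Hunk 3: at line 3 remove [ihsuj,wok,didmx] add [iftx,tnbc] -> 8 lines: uiedy mqul oquk yrbis iftx tnbc tmyj brwr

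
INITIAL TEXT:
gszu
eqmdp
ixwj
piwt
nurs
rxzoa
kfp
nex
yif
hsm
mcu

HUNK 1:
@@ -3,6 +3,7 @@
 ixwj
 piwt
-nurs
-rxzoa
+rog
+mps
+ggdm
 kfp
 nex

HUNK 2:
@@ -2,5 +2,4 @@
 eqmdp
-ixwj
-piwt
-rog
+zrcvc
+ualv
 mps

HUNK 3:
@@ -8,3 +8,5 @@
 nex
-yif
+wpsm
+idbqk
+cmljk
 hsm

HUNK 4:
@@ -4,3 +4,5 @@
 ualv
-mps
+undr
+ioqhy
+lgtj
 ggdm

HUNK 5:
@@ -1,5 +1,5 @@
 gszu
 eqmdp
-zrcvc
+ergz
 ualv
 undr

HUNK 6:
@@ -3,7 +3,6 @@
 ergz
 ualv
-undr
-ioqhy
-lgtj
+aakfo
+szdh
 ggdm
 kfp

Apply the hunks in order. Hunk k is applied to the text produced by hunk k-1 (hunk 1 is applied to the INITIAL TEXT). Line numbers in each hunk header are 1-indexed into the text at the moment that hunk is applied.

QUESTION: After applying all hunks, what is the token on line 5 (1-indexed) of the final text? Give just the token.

Answer: aakfo

Derivation:
Hunk 1: at line 3 remove [nurs,rxzoa] add [rog,mps,ggdm] -> 12 lines: gszu eqmdp ixwj piwt rog mps ggdm kfp nex yif hsm mcu
Hunk 2: at line 2 remove [ixwj,piwt,rog] add [zrcvc,ualv] -> 11 lines: gszu eqmdp zrcvc ualv mps ggdm kfp nex yif hsm mcu
Hunk 3: at line 8 remove [yif] add [wpsm,idbqk,cmljk] -> 13 lines: gszu eqmdp zrcvc ualv mps ggdm kfp nex wpsm idbqk cmljk hsm mcu
Hunk 4: at line 4 remove [mps] add [undr,ioqhy,lgtj] -> 15 lines: gszu eqmdp zrcvc ualv undr ioqhy lgtj ggdm kfp nex wpsm idbqk cmljk hsm mcu
Hunk 5: at line 1 remove [zrcvc] add [ergz] -> 15 lines: gszu eqmdp ergz ualv undr ioqhy lgtj ggdm kfp nex wpsm idbqk cmljk hsm mcu
Hunk 6: at line 3 remove [undr,ioqhy,lgtj] add [aakfo,szdh] -> 14 lines: gszu eqmdp ergz ualv aakfo szdh ggdm kfp nex wpsm idbqk cmljk hsm mcu
Final line 5: aakfo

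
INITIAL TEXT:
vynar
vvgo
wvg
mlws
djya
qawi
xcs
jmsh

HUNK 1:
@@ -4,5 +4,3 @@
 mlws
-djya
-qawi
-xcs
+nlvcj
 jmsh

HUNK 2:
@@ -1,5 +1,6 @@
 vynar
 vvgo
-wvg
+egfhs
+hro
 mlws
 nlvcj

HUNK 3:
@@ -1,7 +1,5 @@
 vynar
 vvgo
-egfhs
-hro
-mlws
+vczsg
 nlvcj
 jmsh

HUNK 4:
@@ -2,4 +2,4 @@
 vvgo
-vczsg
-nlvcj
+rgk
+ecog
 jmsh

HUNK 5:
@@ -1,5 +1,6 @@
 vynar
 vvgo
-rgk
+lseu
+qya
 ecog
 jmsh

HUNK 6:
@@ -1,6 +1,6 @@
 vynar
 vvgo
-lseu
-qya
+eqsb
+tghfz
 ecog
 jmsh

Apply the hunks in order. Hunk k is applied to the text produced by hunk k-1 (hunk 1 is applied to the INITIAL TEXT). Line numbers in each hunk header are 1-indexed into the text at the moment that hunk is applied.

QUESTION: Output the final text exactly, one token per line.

Hunk 1: at line 4 remove [djya,qawi,xcs] add [nlvcj] -> 6 lines: vynar vvgo wvg mlws nlvcj jmsh
Hunk 2: at line 1 remove [wvg] add [egfhs,hro] -> 7 lines: vynar vvgo egfhs hro mlws nlvcj jmsh
Hunk 3: at line 1 remove [egfhs,hro,mlws] add [vczsg] -> 5 lines: vynar vvgo vczsg nlvcj jmsh
Hunk 4: at line 2 remove [vczsg,nlvcj] add [rgk,ecog] -> 5 lines: vynar vvgo rgk ecog jmsh
Hunk 5: at line 1 remove [rgk] add [lseu,qya] -> 6 lines: vynar vvgo lseu qya ecog jmsh
Hunk 6: at line 1 remove [lseu,qya] add [eqsb,tghfz] -> 6 lines: vynar vvgo eqsb tghfz ecog jmsh

Answer: vynar
vvgo
eqsb
tghfz
ecog
jmsh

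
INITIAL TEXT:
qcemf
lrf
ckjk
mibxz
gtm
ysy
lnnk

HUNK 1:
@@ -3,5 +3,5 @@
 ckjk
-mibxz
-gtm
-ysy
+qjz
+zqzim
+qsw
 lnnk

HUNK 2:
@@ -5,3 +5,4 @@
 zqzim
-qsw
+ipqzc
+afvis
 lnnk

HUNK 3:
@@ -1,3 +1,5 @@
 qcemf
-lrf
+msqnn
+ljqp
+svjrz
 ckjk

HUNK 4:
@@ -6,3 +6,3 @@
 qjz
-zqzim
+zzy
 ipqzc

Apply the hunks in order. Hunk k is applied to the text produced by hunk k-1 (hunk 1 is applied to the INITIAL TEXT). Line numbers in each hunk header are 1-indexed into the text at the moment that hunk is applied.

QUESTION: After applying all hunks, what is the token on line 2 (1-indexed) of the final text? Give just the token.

Answer: msqnn

Derivation:
Hunk 1: at line 3 remove [mibxz,gtm,ysy] add [qjz,zqzim,qsw] -> 7 lines: qcemf lrf ckjk qjz zqzim qsw lnnk
Hunk 2: at line 5 remove [qsw] add [ipqzc,afvis] -> 8 lines: qcemf lrf ckjk qjz zqzim ipqzc afvis lnnk
Hunk 3: at line 1 remove [lrf] add [msqnn,ljqp,svjrz] -> 10 lines: qcemf msqnn ljqp svjrz ckjk qjz zqzim ipqzc afvis lnnk
Hunk 4: at line 6 remove [zqzim] add [zzy] -> 10 lines: qcemf msqnn ljqp svjrz ckjk qjz zzy ipqzc afvis lnnk
Final line 2: msqnn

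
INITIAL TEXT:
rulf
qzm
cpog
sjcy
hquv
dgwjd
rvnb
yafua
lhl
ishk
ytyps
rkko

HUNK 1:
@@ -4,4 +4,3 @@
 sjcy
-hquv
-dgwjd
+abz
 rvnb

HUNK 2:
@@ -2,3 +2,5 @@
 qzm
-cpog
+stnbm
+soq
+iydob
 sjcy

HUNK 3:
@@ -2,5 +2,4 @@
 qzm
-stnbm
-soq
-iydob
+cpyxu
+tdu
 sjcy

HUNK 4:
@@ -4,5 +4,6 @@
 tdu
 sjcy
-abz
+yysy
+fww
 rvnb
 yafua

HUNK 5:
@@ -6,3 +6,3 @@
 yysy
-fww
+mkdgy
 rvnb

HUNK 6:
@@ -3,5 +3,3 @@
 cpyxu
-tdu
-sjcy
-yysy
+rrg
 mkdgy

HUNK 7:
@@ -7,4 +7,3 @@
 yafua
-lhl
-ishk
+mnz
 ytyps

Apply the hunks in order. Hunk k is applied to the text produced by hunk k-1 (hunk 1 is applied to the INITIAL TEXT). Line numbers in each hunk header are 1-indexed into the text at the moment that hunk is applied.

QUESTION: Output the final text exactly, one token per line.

Hunk 1: at line 4 remove [hquv,dgwjd] add [abz] -> 11 lines: rulf qzm cpog sjcy abz rvnb yafua lhl ishk ytyps rkko
Hunk 2: at line 2 remove [cpog] add [stnbm,soq,iydob] -> 13 lines: rulf qzm stnbm soq iydob sjcy abz rvnb yafua lhl ishk ytyps rkko
Hunk 3: at line 2 remove [stnbm,soq,iydob] add [cpyxu,tdu] -> 12 lines: rulf qzm cpyxu tdu sjcy abz rvnb yafua lhl ishk ytyps rkko
Hunk 4: at line 4 remove [abz] add [yysy,fww] -> 13 lines: rulf qzm cpyxu tdu sjcy yysy fww rvnb yafua lhl ishk ytyps rkko
Hunk 5: at line 6 remove [fww] add [mkdgy] -> 13 lines: rulf qzm cpyxu tdu sjcy yysy mkdgy rvnb yafua lhl ishk ytyps rkko
Hunk 6: at line 3 remove [tdu,sjcy,yysy] add [rrg] -> 11 lines: rulf qzm cpyxu rrg mkdgy rvnb yafua lhl ishk ytyps rkko
Hunk 7: at line 7 remove [lhl,ishk] add [mnz] -> 10 lines: rulf qzm cpyxu rrg mkdgy rvnb yafua mnz ytyps rkko

Answer: rulf
qzm
cpyxu
rrg
mkdgy
rvnb
yafua
mnz
ytyps
rkko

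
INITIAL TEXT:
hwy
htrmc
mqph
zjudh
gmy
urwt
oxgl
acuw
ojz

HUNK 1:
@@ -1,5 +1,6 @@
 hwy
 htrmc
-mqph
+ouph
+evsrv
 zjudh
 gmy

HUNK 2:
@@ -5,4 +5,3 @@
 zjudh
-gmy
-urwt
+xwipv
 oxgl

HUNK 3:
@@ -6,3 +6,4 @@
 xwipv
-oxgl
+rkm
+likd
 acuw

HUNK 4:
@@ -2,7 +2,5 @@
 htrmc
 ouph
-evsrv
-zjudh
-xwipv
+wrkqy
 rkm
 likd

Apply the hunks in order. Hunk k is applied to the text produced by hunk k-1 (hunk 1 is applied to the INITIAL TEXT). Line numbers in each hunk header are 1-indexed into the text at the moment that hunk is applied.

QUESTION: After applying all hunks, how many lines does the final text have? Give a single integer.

Answer: 8

Derivation:
Hunk 1: at line 1 remove [mqph] add [ouph,evsrv] -> 10 lines: hwy htrmc ouph evsrv zjudh gmy urwt oxgl acuw ojz
Hunk 2: at line 5 remove [gmy,urwt] add [xwipv] -> 9 lines: hwy htrmc ouph evsrv zjudh xwipv oxgl acuw ojz
Hunk 3: at line 6 remove [oxgl] add [rkm,likd] -> 10 lines: hwy htrmc ouph evsrv zjudh xwipv rkm likd acuw ojz
Hunk 4: at line 2 remove [evsrv,zjudh,xwipv] add [wrkqy] -> 8 lines: hwy htrmc ouph wrkqy rkm likd acuw ojz
Final line count: 8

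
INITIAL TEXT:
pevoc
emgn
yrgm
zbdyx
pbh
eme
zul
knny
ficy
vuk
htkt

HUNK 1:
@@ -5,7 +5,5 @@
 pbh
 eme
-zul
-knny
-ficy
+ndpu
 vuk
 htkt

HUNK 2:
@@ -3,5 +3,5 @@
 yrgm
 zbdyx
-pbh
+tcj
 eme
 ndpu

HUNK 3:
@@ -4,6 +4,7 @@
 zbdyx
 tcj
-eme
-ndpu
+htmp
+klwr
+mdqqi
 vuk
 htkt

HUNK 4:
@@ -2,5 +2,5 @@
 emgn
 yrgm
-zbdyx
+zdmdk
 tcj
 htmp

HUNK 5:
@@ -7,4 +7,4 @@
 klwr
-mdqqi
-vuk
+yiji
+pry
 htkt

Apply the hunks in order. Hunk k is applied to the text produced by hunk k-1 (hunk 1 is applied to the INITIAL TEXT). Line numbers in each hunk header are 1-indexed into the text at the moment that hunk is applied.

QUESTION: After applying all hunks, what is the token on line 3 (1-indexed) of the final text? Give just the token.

Hunk 1: at line 5 remove [zul,knny,ficy] add [ndpu] -> 9 lines: pevoc emgn yrgm zbdyx pbh eme ndpu vuk htkt
Hunk 2: at line 3 remove [pbh] add [tcj] -> 9 lines: pevoc emgn yrgm zbdyx tcj eme ndpu vuk htkt
Hunk 3: at line 4 remove [eme,ndpu] add [htmp,klwr,mdqqi] -> 10 lines: pevoc emgn yrgm zbdyx tcj htmp klwr mdqqi vuk htkt
Hunk 4: at line 2 remove [zbdyx] add [zdmdk] -> 10 lines: pevoc emgn yrgm zdmdk tcj htmp klwr mdqqi vuk htkt
Hunk 5: at line 7 remove [mdqqi,vuk] add [yiji,pry] -> 10 lines: pevoc emgn yrgm zdmdk tcj htmp klwr yiji pry htkt
Final line 3: yrgm

Answer: yrgm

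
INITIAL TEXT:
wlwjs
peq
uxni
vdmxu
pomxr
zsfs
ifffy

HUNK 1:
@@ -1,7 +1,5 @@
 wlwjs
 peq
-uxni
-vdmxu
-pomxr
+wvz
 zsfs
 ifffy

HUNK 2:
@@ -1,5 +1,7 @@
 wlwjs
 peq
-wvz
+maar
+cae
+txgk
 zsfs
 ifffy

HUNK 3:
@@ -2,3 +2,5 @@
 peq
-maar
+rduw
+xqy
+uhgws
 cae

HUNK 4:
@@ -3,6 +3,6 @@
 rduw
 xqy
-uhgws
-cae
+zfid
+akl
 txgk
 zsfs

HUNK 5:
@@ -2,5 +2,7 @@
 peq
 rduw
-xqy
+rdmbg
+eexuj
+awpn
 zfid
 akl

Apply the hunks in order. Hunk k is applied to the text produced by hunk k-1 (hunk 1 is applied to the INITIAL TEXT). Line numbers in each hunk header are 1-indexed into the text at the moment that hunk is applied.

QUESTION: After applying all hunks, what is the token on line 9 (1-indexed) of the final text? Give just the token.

Answer: txgk

Derivation:
Hunk 1: at line 1 remove [uxni,vdmxu,pomxr] add [wvz] -> 5 lines: wlwjs peq wvz zsfs ifffy
Hunk 2: at line 1 remove [wvz] add [maar,cae,txgk] -> 7 lines: wlwjs peq maar cae txgk zsfs ifffy
Hunk 3: at line 2 remove [maar] add [rduw,xqy,uhgws] -> 9 lines: wlwjs peq rduw xqy uhgws cae txgk zsfs ifffy
Hunk 4: at line 3 remove [uhgws,cae] add [zfid,akl] -> 9 lines: wlwjs peq rduw xqy zfid akl txgk zsfs ifffy
Hunk 5: at line 2 remove [xqy] add [rdmbg,eexuj,awpn] -> 11 lines: wlwjs peq rduw rdmbg eexuj awpn zfid akl txgk zsfs ifffy
Final line 9: txgk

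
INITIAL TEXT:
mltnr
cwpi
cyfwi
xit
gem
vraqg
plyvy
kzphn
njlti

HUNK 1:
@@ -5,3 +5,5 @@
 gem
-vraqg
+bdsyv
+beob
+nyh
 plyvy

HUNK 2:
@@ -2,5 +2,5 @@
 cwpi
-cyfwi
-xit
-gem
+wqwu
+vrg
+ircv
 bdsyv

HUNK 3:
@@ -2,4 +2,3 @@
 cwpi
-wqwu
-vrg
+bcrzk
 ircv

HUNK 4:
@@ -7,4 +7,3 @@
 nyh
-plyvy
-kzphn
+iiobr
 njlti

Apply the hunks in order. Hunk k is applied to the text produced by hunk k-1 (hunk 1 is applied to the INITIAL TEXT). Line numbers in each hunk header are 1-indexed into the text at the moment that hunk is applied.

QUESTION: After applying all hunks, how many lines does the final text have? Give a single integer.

Hunk 1: at line 5 remove [vraqg] add [bdsyv,beob,nyh] -> 11 lines: mltnr cwpi cyfwi xit gem bdsyv beob nyh plyvy kzphn njlti
Hunk 2: at line 2 remove [cyfwi,xit,gem] add [wqwu,vrg,ircv] -> 11 lines: mltnr cwpi wqwu vrg ircv bdsyv beob nyh plyvy kzphn njlti
Hunk 3: at line 2 remove [wqwu,vrg] add [bcrzk] -> 10 lines: mltnr cwpi bcrzk ircv bdsyv beob nyh plyvy kzphn njlti
Hunk 4: at line 7 remove [plyvy,kzphn] add [iiobr] -> 9 lines: mltnr cwpi bcrzk ircv bdsyv beob nyh iiobr njlti
Final line count: 9

Answer: 9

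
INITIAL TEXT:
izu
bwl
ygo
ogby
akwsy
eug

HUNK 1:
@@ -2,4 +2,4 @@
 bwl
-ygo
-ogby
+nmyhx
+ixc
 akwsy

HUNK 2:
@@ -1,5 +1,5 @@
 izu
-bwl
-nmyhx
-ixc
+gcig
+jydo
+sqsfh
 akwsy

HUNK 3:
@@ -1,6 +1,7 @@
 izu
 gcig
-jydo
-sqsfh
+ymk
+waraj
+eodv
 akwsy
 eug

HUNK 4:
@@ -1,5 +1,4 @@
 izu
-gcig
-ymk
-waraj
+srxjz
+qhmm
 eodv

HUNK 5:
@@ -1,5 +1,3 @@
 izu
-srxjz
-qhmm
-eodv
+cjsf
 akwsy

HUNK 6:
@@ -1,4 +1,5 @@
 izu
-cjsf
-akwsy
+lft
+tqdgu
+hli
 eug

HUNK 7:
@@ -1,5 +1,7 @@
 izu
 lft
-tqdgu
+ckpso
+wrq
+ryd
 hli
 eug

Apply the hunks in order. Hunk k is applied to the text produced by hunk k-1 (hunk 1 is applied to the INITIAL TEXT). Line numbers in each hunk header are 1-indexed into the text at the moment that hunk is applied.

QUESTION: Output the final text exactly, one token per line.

Answer: izu
lft
ckpso
wrq
ryd
hli
eug

Derivation:
Hunk 1: at line 2 remove [ygo,ogby] add [nmyhx,ixc] -> 6 lines: izu bwl nmyhx ixc akwsy eug
Hunk 2: at line 1 remove [bwl,nmyhx,ixc] add [gcig,jydo,sqsfh] -> 6 lines: izu gcig jydo sqsfh akwsy eug
Hunk 3: at line 1 remove [jydo,sqsfh] add [ymk,waraj,eodv] -> 7 lines: izu gcig ymk waraj eodv akwsy eug
Hunk 4: at line 1 remove [gcig,ymk,waraj] add [srxjz,qhmm] -> 6 lines: izu srxjz qhmm eodv akwsy eug
Hunk 5: at line 1 remove [srxjz,qhmm,eodv] add [cjsf] -> 4 lines: izu cjsf akwsy eug
Hunk 6: at line 1 remove [cjsf,akwsy] add [lft,tqdgu,hli] -> 5 lines: izu lft tqdgu hli eug
Hunk 7: at line 1 remove [tqdgu] add [ckpso,wrq,ryd] -> 7 lines: izu lft ckpso wrq ryd hli eug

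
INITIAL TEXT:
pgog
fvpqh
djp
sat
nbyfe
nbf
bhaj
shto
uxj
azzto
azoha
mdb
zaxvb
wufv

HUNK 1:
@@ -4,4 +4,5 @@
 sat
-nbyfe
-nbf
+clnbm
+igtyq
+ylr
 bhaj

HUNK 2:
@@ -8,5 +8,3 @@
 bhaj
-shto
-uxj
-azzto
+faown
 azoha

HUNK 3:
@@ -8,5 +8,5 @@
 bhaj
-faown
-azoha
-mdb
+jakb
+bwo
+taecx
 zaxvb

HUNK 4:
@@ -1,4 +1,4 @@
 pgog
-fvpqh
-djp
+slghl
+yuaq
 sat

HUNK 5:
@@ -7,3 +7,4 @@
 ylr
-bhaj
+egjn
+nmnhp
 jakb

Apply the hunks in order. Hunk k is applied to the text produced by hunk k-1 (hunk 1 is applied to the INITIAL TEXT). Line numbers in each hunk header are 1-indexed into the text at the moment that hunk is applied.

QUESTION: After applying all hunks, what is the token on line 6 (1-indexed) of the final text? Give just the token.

Hunk 1: at line 4 remove [nbyfe,nbf] add [clnbm,igtyq,ylr] -> 15 lines: pgog fvpqh djp sat clnbm igtyq ylr bhaj shto uxj azzto azoha mdb zaxvb wufv
Hunk 2: at line 8 remove [shto,uxj,azzto] add [faown] -> 13 lines: pgog fvpqh djp sat clnbm igtyq ylr bhaj faown azoha mdb zaxvb wufv
Hunk 3: at line 8 remove [faown,azoha,mdb] add [jakb,bwo,taecx] -> 13 lines: pgog fvpqh djp sat clnbm igtyq ylr bhaj jakb bwo taecx zaxvb wufv
Hunk 4: at line 1 remove [fvpqh,djp] add [slghl,yuaq] -> 13 lines: pgog slghl yuaq sat clnbm igtyq ylr bhaj jakb bwo taecx zaxvb wufv
Hunk 5: at line 7 remove [bhaj] add [egjn,nmnhp] -> 14 lines: pgog slghl yuaq sat clnbm igtyq ylr egjn nmnhp jakb bwo taecx zaxvb wufv
Final line 6: igtyq

Answer: igtyq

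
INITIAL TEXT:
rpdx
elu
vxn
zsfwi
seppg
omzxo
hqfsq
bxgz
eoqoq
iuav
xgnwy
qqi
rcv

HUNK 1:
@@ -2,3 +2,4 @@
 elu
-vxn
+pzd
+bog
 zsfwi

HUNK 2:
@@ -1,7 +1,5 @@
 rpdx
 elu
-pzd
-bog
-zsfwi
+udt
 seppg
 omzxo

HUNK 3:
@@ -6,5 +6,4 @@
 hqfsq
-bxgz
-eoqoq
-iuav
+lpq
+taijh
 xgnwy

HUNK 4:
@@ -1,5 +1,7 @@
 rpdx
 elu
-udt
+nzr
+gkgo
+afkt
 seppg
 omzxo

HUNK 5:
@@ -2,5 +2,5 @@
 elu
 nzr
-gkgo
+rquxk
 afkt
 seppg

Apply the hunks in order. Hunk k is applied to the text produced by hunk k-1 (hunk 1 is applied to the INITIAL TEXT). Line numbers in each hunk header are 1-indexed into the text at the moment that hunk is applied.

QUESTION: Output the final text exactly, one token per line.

Hunk 1: at line 2 remove [vxn] add [pzd,bog] -> 14 lines: rpdx elu pzd bog zsfwi seppg omzxo hqfsq bxgz eoqoq iuav xgnwy qqi rcv
Hunk 2: at line 1 remove [pzd,bog,zsfwi] add [udt] -> 12 lines: rpdx elu udt seppg omzxo hqfsq bxgz eoqoq iuav xgnwy qqi rcv
Hunk 3: at line 6 remove [bxgz,eoqoq,iuav] add [lpq,taijh] -> 11 lines: rpdx elu udt seppg omzxo hqfsq lpq taijh xgnwy qqi rcv
Hunk 4: at line 1 remove [udt] add [nzr,gkgo,afkt] -> 13 lines: rpdx elu nzr gkgo afkt seppg omzxo hqfsq lpq taijh xgnwy qqi rcv
Hunk 5: at line 2 remove [gkgo] add [rquxk] -> 13 lines: rpdx elu nzr rquxk afkt seppg omzxo hqfsq lpq taijh xgnwy qqi rcv

Answer: rpdx
elu
nzr
rquxk
afkt
seppg
omzxo
hqfsq
lpq
taijh
xgnwy
qqi
rcv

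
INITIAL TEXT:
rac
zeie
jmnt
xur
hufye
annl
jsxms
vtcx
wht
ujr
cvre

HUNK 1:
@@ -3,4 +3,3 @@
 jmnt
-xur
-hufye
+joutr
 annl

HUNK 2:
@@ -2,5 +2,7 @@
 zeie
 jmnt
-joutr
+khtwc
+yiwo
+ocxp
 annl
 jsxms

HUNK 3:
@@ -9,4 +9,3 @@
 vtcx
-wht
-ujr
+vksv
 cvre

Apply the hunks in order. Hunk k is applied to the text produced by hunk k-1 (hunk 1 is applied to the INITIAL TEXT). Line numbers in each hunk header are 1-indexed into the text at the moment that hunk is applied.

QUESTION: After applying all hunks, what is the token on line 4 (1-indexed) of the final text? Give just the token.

Answer: khtwc

Derivation:
Hunk 1: at line 3 remove [xur,hufye] add [joutr] -> 10 lines: rac zeie jmnt joutr annl jsxms vtcx wht ujr cvre
Hunk 2: at line 2 remove [joutr] add [khtwc,yiwo,ocxp] -> 12 lines: rac zeie jmnt khtwc yiwo ocxp annl jsxms vtcx wht ujr cvre
Hunk 3: at line 9 remove [wht,ujr] add [vksv] -> 11 lines: rac zeie jmnt khtwc yiwo ocxp annl jsxms vtcx vksv cvre
Final line 4: khtwc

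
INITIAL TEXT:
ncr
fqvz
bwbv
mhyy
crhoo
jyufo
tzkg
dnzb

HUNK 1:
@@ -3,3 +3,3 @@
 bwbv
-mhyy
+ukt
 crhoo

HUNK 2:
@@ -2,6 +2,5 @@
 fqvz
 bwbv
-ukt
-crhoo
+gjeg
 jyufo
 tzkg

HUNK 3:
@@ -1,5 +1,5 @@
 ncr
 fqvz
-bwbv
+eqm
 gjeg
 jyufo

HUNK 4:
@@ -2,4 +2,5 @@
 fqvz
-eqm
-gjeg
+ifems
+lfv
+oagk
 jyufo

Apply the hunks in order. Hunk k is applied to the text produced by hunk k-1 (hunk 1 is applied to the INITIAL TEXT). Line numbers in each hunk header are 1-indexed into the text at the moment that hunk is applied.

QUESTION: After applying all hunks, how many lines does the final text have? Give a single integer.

Hunk 1: at line 3 remove [mhyy] add [ukt] -> 8 lines: ncr fqvz bwbv ukt crhoo jyufo tzkg dnzb
Hunk 2: at line 2 remove [ukt,crhoo] add [gjeg] -> 7 lines: ncr fqvz bwbv gjeg jyufo tzkg dnzb
Hunk 3: at line 1 remove [bwbv] add [eqm] -> 7 lines: ncr fqvz eqm gjeg jyufo tzkg dnzb
Hunk 4: at line 2 remove [eqm,gjeg] add [ifems,lfv,oagk] -> 8 lines: ncr fqvz ifems lfv oagk jyufo tzkg dnzb
Final line count: 8

Answer: 8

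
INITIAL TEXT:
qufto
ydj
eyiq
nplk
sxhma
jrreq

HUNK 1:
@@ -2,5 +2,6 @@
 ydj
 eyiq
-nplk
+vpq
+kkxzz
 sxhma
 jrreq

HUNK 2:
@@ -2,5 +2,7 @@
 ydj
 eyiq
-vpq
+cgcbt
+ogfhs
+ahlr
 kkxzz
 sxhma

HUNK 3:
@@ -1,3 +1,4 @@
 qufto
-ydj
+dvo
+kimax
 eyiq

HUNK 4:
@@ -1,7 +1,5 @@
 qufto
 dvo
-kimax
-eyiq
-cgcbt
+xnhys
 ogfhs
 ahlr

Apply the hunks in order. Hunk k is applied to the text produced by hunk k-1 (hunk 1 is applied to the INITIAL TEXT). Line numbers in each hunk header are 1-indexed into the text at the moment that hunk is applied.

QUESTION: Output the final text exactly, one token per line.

Answer: qufto
dvo
xnhys
ogfhs
ahlr
kkxzz
sxhma
jrreq

Derivation:
Hunk 1: at line 2 remove [nplk] add [vpq,kkxzz] -> 7 lines: qufto ydj eyiq vpq kkxzz sxhma jrreq
Hunk 2: at line 2 remove [vpq] add [cgcbt,ogfhs,ahlr] -> 9 lines: qufto ydj eyiq cgcbt ogfhs ahlr kkxzz sxhma jrreq
Hunk 3: at line 1 remove [ydj] add [dvo,kimax] -> 10 lines: qufto dvo kimax eyiq cgcbt ogfhs ahlr kkxzz sxhma jrreq
Hunk 4: at line 1 remove [kimax,eyiq,cgcbt] add [xnhys] -> 8 lines: qufto dvo xnhys ogfhs ahlr kkxzz sxhma jrreq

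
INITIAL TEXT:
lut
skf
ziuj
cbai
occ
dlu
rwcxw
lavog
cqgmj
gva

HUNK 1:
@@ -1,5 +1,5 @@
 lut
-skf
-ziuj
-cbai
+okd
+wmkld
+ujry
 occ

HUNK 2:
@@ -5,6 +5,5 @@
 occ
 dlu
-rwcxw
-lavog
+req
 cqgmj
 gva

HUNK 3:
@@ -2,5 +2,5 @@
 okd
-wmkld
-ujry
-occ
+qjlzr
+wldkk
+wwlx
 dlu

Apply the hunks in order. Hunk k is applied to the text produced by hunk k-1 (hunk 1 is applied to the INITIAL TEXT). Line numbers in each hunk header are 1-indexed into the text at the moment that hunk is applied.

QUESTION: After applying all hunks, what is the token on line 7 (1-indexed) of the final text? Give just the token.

Answer: req

Derivation:
Hunk 1: at line 1 remove [skf,ziuj,cbai] add [okd,wmkld,ujry] -> 10 lines: lut okd wmkld ujry occ dlu rwcxw lavog cqgmj gva
Hunk 2: at line 5 remove [rwcxw,lavog] add [req] -> 9 lines: lut okd wmkld ujry occ dlu req cqgmj gva
Hunk 3: at line 2 remove [wmkld,ujry,occ] add [qjlzr,wldkk,wwlx] -> 9 lines: lut okd qjlzr wldkk wwlx dlu req cqgmj gva
Final line 7: req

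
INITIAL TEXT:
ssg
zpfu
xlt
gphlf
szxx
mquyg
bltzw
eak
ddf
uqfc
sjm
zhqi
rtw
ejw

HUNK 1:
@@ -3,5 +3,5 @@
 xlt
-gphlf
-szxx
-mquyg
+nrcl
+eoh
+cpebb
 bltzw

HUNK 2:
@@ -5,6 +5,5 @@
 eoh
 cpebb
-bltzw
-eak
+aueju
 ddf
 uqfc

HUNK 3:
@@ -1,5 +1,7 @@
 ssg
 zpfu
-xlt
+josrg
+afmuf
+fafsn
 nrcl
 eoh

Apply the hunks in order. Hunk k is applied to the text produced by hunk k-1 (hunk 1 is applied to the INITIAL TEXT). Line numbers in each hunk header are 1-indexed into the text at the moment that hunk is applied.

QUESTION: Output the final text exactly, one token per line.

Hunk 1: at line 3 remove [gphlf,szxx,mquyg] add [nrcl,eoh,cpebb] -> 14 lines: ssg zpfu xlt nrcl eoh cpebb bltzw eak ddf uqfc sjm zhqi rtw ejw
Hunk 2: at line 5 remove [bltzw,eak] add [aueju] -> 13 lines: ssg zpfu xlt nrcl eoh cpebb aueju ddf uqfc sjm zhqi rtw ejw
Hunk 3: at line 1 remove [xlt] add [josrg,afmuf,fafsn] -> 15 lines: ssg zpfu josrg afmuf fafsn nrcl eoh cpebb aueju ddf uqfc sjm zhqi rtw ejw

Answer: ssg
zpfu
josrg
afmuf
fafsn
nrcl
eoh
cpebb
aueju
ddf
uqfc
sjm
zhqi
rtw
ejw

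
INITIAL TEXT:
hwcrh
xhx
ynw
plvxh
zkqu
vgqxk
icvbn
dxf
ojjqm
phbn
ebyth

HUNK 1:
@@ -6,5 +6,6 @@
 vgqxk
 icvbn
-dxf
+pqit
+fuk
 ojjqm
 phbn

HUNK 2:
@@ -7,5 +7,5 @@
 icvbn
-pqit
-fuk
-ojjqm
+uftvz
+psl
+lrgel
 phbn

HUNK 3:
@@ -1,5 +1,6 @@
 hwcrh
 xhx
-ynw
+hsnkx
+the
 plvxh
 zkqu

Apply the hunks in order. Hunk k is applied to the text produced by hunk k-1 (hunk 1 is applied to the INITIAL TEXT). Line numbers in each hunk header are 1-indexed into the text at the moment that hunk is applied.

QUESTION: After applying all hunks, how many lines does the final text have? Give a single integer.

Hunk 1: at line 6 remove [dxf] add [pqit,fuk] -> 12 lines: hwcrh xhx ynw plvxh zkqu vgqxk icvbn pqit fuk ojjqm phbn ebyth
Hunk 2: at line 7 remove [pqit,fuk,ojjqm] add [uftvz,psl,lrgel] -> 12 lines: hwcrh xhx ynw plvxh zkqu vgqxk icvbn uftvz psl lrgel phbn ebyth
Hunk 3: at line 1 remove [ynw] add [hsnkx,the] -> 13 lines: hwcrh xhx hsnkx the plvxh zkqu vgqxk icvbn uftvz psl lrgel phbn ebyth
Final line count: 13

Answer: 13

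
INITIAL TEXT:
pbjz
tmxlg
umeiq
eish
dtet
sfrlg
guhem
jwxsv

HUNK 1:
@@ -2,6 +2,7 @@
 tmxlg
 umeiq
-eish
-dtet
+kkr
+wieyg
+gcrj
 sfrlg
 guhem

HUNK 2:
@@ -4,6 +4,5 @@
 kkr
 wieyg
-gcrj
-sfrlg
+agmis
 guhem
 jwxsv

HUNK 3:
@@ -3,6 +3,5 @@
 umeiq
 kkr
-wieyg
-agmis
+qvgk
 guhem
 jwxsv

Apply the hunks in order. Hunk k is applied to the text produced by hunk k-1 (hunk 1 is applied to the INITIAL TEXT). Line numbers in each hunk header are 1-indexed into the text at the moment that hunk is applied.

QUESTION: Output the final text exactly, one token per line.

Answer: pbjz
tmxlg
umeiq
kkr
qvgk
guhem
jwxsv

Derivation:
Hunk 1: at line 2 remove [eish,dtet] add [kkr,wieyg,gcrj] -> 9 lines: pbjz tmxlg umeiq kkr wieyg gcrj sfrlg guhem jwxsv
Hunk 2: at line 4 remove [gcrj,sfrlg] add [agmis] -> 8 lines: pbjz tmxlg umeiq kkr wieyg agmis guhem jwxsv
Hunk 3: at line 3 remove [wieyg,agmis] add [qvgk] -> 7 lines: pbjz tmxlg umeiq kkr qvgk guhem jwxsv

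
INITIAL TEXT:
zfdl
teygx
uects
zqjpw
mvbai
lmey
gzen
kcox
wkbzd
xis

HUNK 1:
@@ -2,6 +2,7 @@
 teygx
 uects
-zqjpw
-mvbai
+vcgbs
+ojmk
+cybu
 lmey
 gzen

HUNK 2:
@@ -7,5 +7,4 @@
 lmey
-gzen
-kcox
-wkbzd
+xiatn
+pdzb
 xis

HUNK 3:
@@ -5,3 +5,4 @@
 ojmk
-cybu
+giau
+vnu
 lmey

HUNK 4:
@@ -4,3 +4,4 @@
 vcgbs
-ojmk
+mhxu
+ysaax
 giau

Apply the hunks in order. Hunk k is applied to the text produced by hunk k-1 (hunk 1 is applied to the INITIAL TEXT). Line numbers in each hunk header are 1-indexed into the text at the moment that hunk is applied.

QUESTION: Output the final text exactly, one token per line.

Answer: zfdl
teygx
uects
vcgbs
mhxu
ysaax
giau
vnu
lmey
xiatn
pdzb
xis

Derivation:
Hunk 1: at line 2 remove [zqjpw,mvbai] add [vcgbs,ojmk,cybu] -> 11 lines: zfdl teygx uects vcgbs ojmk cybu lmey gzen kcox wkbzd xis
Hunk 2: at line 7 remove [gzen,kcox,wkbzd] add [xiatn,pdzb] -> 10 lines: zfdl teygx uects vcgbs ojmk cybu lmey xiatn pdzb xis
Hunk 3: at line 5 remove [cybu] add [giau,vnu] -> 11 lines: zfdl teygx uects vcgbs ojmk giau vnu lmey xiatn pdzb xis
Hunk 4: at line 4 remove [ojmk] add [mhxu,ysaax] -> 12 lines: zfdl teygx uects vcgbs mhxu ysaax giau vnu lmey xiatn pdzb xis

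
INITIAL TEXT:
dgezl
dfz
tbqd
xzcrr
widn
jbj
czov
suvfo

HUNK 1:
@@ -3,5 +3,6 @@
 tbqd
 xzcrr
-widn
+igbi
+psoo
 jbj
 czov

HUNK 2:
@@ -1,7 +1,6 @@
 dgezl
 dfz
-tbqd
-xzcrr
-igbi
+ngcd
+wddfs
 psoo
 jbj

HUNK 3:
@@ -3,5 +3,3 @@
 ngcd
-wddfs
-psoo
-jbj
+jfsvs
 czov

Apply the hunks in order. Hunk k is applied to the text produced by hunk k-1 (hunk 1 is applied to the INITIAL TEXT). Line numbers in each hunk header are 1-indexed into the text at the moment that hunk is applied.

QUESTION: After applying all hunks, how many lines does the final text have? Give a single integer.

Answer: 6

Derivation:
Hunk 1: at line 3 remove [widn] add [igbi,psoo] -> 9 lines: dgezl dfz tbqd xzcrr igbi psoo jbj czov suvfo
Hunk 2: at line 1 remove [tbqd,xzcrr,igbi] add [ngcd,wddfs] -> 8 lines: dgezl dfz ngcd wddfs psoo jbj czov suvfo
Hunk 3: at line 3 remove [wddfs,psoo,jbj] add [jfsvs] -> 6 lines: dgezl dfz ngcd jfsvs czov suvfo
Final line count: 6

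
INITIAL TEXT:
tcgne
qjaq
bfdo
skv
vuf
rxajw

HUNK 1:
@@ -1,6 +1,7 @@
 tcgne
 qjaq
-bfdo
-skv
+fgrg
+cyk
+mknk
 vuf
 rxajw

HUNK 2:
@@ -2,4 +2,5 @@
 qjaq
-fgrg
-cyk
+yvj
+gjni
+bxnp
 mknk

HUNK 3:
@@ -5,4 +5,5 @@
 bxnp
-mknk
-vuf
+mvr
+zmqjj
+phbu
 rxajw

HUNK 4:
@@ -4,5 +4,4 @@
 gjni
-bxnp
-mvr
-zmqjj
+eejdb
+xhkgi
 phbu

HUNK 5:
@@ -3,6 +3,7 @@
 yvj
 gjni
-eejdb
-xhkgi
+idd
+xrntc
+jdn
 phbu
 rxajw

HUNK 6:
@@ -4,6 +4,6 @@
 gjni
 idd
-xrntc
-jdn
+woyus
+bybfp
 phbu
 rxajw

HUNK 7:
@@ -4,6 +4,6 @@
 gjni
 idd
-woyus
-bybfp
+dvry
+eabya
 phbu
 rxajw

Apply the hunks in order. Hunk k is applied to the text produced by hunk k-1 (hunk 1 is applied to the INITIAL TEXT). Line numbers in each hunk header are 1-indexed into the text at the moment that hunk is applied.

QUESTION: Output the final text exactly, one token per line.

Hunk 1: at line 1 remove [bfdo,skv] add [fgrg,cyk,mknk] -> 7 lines: tcgne qjaq fgrg cyk mknk vuf rxajw
Hunk 2: at line 2 remove [fgrg,cyk] add [yvj,gjni,bxnp] -> 8 lines: tcgne qjaq yvj gjni bxnp mknk vuf rxajw
Hunk 3: at line 5 remove [mknk,vuf] add [mvr,zmqjj,phbu] -> 9 lines: tcgne qjaq yvj gjni bxnp mvr zmqjj phbu rxajw
Hunk 4: at line 4 remove [bxnp,mvr,zmqjj] add [eejdb,xhkgi] -> 8 lines: tcgne qjaq yvj gjni eejdb xhkgi phbu rxajw
Hunk 5: at line 3 remove [eejdb,xhkgi] add [idd,xrntc,jdn] -> 9 lines: tcgne qjaq yvj gjni idd xrntc jdn phbu rxajw
Hunk 6: at line 4 remove [xrntc,jdn] add [woyus,bybfp] -> 9 lines: tcgne qjaq yvj gjni idd woyus bybfp phbu rxajw
Hunk 7: at line 4 remove [woyus,bybfp] add [dvry,eabya] -> 9 lines: tcgne qjaq yvj gjni idd dvry eabya phbu rxajw

Answer: tcgne
qjaq
yvj
gjni
idd
dvry
eabya
phbu
rxajw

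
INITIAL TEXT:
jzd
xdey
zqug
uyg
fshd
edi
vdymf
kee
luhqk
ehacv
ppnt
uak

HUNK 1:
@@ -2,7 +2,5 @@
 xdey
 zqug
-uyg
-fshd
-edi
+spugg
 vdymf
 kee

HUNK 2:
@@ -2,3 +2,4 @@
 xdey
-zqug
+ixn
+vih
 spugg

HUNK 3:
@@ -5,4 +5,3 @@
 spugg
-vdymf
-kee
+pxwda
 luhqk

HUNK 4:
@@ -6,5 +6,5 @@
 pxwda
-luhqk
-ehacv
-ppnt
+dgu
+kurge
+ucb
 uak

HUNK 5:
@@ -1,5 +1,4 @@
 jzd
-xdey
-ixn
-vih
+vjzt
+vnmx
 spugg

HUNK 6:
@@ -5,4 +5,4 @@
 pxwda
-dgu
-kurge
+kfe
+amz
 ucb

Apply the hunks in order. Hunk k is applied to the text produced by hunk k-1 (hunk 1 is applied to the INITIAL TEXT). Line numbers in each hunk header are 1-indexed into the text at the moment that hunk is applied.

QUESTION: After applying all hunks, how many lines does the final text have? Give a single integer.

Answer: 9

Derivation:
Hunk 1: at line 2 remove [uyg,fshd,edi] add [spugg] -> 10 lines: jzd xdey zqug spugg vdymf kee luhqk ehacv ppnt uak
Hunk 2: at line 2 remove [zqug] add [ixn,vih] -> 11 lines: jzd xdey ixn vih spugg vdymf kee luhqk ehacv ppnt uak
Hunk 3: at line 5 remove [vdymf,kee] add [pxwda] -> 10 lines: jzd xdey ixn vih spugg pxwda luhqk ehacv ppnt uak
Hunk 4: at line 6 remove [luhqk,ehacv,ppnt] add [dgu,kurge,ucb] -> 10 lines: jzd xdey ixn vih spugg pxwda dgu kurge ucb uak
Hunk 5: at line 1 remove [xdey,ixn,vih] add [vjzt,vnmx] -> 9 lines: jzd vjzt vnmx spugg pxwda dgu kurge ucb uak
Hunk 6: at line 5 remove [dgu,kurge] add [kfe,amz] -> 9 lines: jzd vjzt vnmx spugg pxwda kfe amz ucb uak
Final line count: 9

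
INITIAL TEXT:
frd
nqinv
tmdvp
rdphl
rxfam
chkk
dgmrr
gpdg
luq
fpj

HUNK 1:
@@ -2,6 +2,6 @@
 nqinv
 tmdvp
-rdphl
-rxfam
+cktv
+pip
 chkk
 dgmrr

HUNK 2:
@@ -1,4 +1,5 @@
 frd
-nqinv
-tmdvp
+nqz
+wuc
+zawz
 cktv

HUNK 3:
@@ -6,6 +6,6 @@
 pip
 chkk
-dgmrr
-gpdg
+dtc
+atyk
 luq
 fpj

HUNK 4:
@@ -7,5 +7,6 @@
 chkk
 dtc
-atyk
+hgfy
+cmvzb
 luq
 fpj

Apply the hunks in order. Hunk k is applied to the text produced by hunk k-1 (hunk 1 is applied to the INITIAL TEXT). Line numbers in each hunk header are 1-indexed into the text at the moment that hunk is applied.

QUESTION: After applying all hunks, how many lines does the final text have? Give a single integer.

Hunk 1: at line 2 remove [rdphl,rxfam] add [cktv,pip] -> 10 lines: frd nqinv tmdvp cktv pip chkk dgmrr gpdg luq fpj
Hunk 2: at line 1 remove [nqinv,tmdvp] add [nqz,wuc,zawz] -> 11 lines: frd nqz wuc zawz cktv pip chkk dgmrr gpdg luq fpj
Hunk 3: at line 6 remove [dgmrr,gpdg] add [dtc,atyk] -> 11 lines: frd nqz wuc zawz cktv pip chkk dtc atyk luq fpj
Hunk 4: at line 7 remove [atyk] add [hgfy,cmvzb] -> 12 lines: frd nqz wuc zawz cktv pip chkk dtc hgfy cmvzb luq fpj
Final line count: 12

Answer: 12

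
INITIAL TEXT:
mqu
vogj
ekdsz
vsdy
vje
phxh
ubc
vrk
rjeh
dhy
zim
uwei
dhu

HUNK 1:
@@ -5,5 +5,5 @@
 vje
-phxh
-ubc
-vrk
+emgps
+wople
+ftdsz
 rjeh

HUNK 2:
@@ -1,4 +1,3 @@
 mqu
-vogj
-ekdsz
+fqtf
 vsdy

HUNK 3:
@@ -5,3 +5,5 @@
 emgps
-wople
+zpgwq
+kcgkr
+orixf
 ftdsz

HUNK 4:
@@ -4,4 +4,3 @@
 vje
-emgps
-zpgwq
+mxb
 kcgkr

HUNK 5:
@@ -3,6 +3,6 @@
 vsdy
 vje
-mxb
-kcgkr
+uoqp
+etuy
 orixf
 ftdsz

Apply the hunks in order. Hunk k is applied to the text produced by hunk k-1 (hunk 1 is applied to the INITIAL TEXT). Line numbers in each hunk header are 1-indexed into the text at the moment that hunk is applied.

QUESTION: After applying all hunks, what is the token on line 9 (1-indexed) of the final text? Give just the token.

Answer: rjeh

Derivation:
Hunk 1: at line 5 remove [phxh,ubc,vrk] add [emgps,wople,ftdsz] -> 13 lines: mqu vogj ekdsz vsdy vje emgps wople ftdsz rjeh dhy zim uwei dhu
Hunk 2: at line 1 remove [vogj,ekdsz] add [fqtf] -> 12 lines: mqu fqtf vsdy vje emgps wople ftdsz rjeh dhy zim uwei dhu
Hunk 3: at line 5 remove [wople] add [zpgwq,kcgkr,orixf] -> 14 lines: mqu fqtf vsdy vje emgps zpgwq kcgkr orixf ftdsz rjeh dhy zim uwei dhu
Hunk 4: at line 4 remove [emgps,zpgwq] add [mxb] -> 13 lines: mqu fqtf vsdy vje mxb kcgkr orixf ftdsz rjeh dhy zim uwei dhu
Hunk 5: at line 3 remove [mxb,kcgkr] add [uoqp,etuy] -> 13 lines: mqu fqtf vsdy vje uoqp etuy orixf ftdsz rjeh dhy zim uwei dhu
Final line 9: rjeh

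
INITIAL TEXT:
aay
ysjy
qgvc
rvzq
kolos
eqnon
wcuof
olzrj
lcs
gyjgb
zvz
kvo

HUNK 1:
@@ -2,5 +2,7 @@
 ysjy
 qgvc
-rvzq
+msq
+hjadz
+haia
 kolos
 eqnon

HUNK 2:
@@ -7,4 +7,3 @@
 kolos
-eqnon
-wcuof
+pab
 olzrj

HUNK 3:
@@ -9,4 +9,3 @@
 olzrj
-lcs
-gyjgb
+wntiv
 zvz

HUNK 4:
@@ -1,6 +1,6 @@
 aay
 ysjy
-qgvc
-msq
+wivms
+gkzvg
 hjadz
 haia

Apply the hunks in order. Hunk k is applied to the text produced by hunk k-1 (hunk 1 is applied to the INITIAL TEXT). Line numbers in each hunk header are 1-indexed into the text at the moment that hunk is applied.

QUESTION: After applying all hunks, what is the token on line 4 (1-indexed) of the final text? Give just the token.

Answer: gkzvg

Derivation:
Hunk 1: at line 2 remove [rvzq] add [msq,hjadz,haia] -> 14 lines: aay ysjy qgvc msq hjadz haia kolos eqnon wcuof olzrj lcs gyjgb zvz kvo
Hunk 2: at line 7 remove [eqnon,wcuof] add [pab] -> 13 lines: aay ysjy qgvc msq hjadz haia kolos pab olzrj lcs gyjgb zvz kvo
Hunk 3: at line 9 remove [lcs,gyjgb] add [wntiv] -> 12 lines: aay ysjy qgvc msq hjadz haia kolos pab olzrj wntiv zvz kvo
Hunk 4: at line 1 remove [qgvc,msq] add [wivms,gkzvg] -> 12 lines: aay ysjy wivms gkzvg hjadz haia kolos pab olzrj wntiv zvz kvo
Final line 4: gkzvg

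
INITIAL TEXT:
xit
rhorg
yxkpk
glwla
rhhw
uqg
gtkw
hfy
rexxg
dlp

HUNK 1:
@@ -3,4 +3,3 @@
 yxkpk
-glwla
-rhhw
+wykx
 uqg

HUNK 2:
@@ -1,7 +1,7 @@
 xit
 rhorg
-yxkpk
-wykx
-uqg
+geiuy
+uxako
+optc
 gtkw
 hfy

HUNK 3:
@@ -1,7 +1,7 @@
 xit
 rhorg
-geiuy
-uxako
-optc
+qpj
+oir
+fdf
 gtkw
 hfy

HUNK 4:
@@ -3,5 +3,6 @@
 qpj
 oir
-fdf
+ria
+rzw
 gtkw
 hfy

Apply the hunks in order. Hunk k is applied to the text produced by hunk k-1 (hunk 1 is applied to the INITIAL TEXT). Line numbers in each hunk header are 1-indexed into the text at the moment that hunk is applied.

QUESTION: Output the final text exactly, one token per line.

Hunk 1: at line 3 remove [glwla,rhhw] add [wykx] -> 9 lines: xit rhorg yxkpk wykx uqg gtkw hfy rexxg dlp
Hunk 2: at line 1 remove [yxkpk,wykx,uqg] add [geiuy,uxako,optc] -> 9 lines: xit rhorg geiuy uxako optc gtkw hfy rexxg dlp
Hunk 3: at line 1 remove [geiuy,uxako,optc] add [qpj,oir,fdf] -> 9 lines: xit rhorg qpj oir fdf gtkw hfy rexxg dlp
Hunk 4: at line 3 remove [fdf] add [ria,rzw] -> 10 lines: xit rhorg qpj oir ria rzw gtkw hfy rexxg dlp

Answer: xit
rhorg
qpj
oir
ria
rzw
gtkw
hfy
rexxg
dlp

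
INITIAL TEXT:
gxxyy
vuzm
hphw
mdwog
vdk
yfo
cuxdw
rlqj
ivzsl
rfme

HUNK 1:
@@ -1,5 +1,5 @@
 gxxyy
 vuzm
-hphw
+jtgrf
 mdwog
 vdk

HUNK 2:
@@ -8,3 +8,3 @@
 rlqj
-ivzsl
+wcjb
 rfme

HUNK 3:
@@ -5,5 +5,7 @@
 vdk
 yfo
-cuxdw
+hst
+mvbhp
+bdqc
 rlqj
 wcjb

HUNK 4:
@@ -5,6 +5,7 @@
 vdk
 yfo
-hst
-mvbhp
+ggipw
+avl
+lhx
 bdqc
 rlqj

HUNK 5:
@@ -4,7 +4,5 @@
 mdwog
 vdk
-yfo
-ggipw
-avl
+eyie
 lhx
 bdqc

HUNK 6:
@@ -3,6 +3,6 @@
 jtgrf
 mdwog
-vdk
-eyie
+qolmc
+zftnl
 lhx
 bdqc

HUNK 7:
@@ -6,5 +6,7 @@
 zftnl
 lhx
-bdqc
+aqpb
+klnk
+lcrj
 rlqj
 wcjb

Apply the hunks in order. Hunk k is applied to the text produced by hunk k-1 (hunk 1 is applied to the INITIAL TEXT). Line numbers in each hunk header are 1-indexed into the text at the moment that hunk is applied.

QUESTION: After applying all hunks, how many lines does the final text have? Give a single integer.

Hunk 1: at line 1 remove [hphw] add [jtgrf] -> 10 lines: gxxyy vuzm jtgrf mdwog vdk yfo cuxdw rlqj ivzsl rfme
Hunk 2: at line 8 remove [ivzsl] add [wcjb] -> 10 lines: gxxyy vuzm jtgrf mdwog vdk yfo cuxdw rlqj wcjb rfme
Hunk 3: at line 5 remove [cuxdw] add [hst,mvbhp,bdqc] -> 12 lines: gxxyy vuzm jtgrf mdwog vdk yfo hst mvbhp bdqc rlqj wcjb rfme
Hunk 4: at line 5 remove [hst,mvbhp] add [ggipw,avl,lhx] -> 13 lines: gxxyy vuzm jtgrf mdwog vdk yfo ggipw avl lhx bdqc rlqj wcjb rfme
Hunk 5: at line 4 remove [yfo,ggipw,avl] add [eyie] -> 11 lines: gxxyy vuzm jtgrf mdwog vdk eyie lhx bdqc rlqj wcjb rfme
Hunk 6: at line 3 remove [vdk,eyie] add [qolmc,zftnl] -> 11 lines: gxxyy vuzm jtgrf mdwog qolmc zftnl lhx bdqc rlqj wcjb rfme
Hunk 7: at line 6 remove [bdqc] add [aqpb,klnk,lcrj] -> 13 lines: gxxyy vuzm jtgrf mdwog qolmc zftnl lhx aqpb klnk lcrj rlqj wcjb rfme
Final line count: 13

Answer: 13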